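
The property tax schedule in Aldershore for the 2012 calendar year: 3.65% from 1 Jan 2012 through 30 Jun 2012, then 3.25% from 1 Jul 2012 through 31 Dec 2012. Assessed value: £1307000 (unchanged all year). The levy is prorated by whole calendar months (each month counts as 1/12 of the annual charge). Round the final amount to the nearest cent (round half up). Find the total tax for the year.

1 Jan – 30 Jun 2012: 6 months at 3.65% → £1307000 × 3.65% × 6/12 = £23852.7500
1 Jul – 31 Dec 2012: 6 months at 3.25% → £1307000 × 3.25% × 6/12 = £21238.7500
Total = £45091.5000

£45091.50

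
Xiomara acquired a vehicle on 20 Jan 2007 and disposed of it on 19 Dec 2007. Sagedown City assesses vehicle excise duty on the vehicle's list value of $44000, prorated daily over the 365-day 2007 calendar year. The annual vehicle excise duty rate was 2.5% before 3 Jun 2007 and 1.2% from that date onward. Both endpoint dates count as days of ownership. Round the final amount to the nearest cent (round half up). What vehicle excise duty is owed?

20 Jan – 2 Jun 2007: 134 days at 2.5% → $44000 × 2.5% × 134/365 = $403.8356
3 Jun – 19 Dec 2007: 200 days at 1.2% → $44000 × 1.2% × 200/365 = $289.3151
Total = $693.1507

$693.15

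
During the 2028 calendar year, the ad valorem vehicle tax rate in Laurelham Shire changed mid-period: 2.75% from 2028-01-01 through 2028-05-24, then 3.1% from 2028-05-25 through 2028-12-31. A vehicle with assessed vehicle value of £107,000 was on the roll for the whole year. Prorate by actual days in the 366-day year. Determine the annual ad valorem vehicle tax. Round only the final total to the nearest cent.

2028-01-01 to 2028-05-24: 145 days at 2.75% → £107,000 × 2.75% × 145/366 = £1,165.7445
2028-05-25 to 2028-12-31: 221 days at 3.1% → £107,000 × 3.1% × 221/366 = £2,002.8880
Total = £3,168.6325

£3,168.63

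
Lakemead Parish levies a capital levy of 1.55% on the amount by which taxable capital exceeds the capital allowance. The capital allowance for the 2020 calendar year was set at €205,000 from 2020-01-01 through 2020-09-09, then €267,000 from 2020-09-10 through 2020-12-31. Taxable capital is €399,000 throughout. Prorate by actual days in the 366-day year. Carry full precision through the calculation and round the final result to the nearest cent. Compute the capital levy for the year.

2020-01-01 to 2020-09-09: 253 days, exemption €205,000 → (€399,000 − €205,000) × 1.55% × 253/366 = €2,078.6093
2020-09-10 to 2020-12-31: 113 days, exemption €267,000 → (€399,000 − €267,000) × 1.55% × 113/366 = €631.6885
Total = €2,710.2978

€2,710.30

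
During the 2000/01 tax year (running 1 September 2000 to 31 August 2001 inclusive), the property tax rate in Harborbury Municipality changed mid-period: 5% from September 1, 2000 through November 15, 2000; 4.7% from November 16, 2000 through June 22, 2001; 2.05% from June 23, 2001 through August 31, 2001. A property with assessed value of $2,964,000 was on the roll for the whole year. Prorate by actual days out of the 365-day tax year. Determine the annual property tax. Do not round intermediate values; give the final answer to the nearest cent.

$126,095.87

September 1 – November 15, 2000: 76 days at 5% → $2,964,000 × 5% × 76/365 = $30,858.0822
November 16, 2000 – June 22, 2001: 219 days at 4.7% → $2,964,000 × 4.7% × 219/365 = $83,584.8000
June 23 – August 31, 2001: 70 days at 2.05% → $2,964,000 × 2.05% × 70/365 = $11,652.9863
Total = $126,095.8685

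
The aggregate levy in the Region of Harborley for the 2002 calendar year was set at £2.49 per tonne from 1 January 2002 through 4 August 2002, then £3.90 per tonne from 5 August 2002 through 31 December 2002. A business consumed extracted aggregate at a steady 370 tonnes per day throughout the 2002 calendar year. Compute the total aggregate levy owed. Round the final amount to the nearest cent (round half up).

£414,007.80

1 January – 4 August 2002: 216 days × 370 tonnes/day = 79,920 tonnes at £2.49/tonne → £199,000.80
5 August – 31 December 2002: 149 days × 370 tonnes/day = 55,130 tonnes at £3.90/tonne → £215,007.00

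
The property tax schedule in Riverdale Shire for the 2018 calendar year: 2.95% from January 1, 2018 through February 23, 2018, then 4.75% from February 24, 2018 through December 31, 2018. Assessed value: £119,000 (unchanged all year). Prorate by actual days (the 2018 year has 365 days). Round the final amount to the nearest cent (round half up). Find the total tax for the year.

£5,335.60

January 1 – February 23, 2018: 54 days at 2.95% → £119,000 × 2.95% × 54/365 = £519.3616
February 24 – December 31, 2018: 311 days at 4.75% → £119,000 × 4.75% × 311/365 = £4,816.2397
Total = £5,335.6014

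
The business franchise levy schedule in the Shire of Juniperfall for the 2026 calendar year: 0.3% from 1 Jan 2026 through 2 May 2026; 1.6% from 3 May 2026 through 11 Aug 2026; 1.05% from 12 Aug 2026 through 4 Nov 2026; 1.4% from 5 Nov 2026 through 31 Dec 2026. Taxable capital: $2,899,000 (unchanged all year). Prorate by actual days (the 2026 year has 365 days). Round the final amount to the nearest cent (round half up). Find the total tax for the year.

$29,168.71

1 Jan – 2 May 2026: 122 days at 0.3% → $2,899,000 × 0.3% × 122/365 = $2,906.9425
3 May – 11 Aug 2026: 101 days at 1.6% → $2,899,000 × 1.6% × 101/365 = $12,835.0247
12 Aug – 4 Nov 2026: 85 days at 1.05% → $2,899,000 × 1.05% × 85/365 = $7,088.6507
5 Nov – 31 Dec 2026: 57 days at 1.4% → $2,899,000 × 1.4% × 57/365 = $6,338.0877
Total = $29,168.7055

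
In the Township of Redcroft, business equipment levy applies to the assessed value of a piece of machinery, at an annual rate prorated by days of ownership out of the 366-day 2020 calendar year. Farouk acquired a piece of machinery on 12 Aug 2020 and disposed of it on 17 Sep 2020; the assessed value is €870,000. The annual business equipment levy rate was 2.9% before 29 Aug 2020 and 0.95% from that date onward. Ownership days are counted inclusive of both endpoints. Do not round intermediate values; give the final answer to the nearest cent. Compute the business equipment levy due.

12 Aug – 28 Aug 2020: 17 days at 2.9% → €870,000 × 2.9% × 17/366 = €1,171.8852
29 Aug – 17 Sep 2020: 20 days at 0.95% → €870,000 × 0.95% × 20/366 = €451.6393
Total = €1,623.5246

€1,623.52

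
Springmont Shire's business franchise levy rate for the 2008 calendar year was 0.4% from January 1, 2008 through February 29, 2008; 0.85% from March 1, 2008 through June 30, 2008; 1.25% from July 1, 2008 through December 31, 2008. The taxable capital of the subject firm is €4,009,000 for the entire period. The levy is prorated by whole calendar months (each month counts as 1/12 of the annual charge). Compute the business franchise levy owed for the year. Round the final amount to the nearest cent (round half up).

January 1 – February 29, 2008: 2 months at 0.4% → €4,009,000 × 0.4% × 2/12 = €2,672.6667
March 1 – June 30, 2008: 4 months at 0.85% → €4,009,000 × 0.85% × 4/12 = €11,358.8333
July 1 – December 31, 2008: 6 months at 1.25% → €4,009,000 × 1.25% × 6/12 = €25,056.2500
Total = €39,087.7500

€39,087.75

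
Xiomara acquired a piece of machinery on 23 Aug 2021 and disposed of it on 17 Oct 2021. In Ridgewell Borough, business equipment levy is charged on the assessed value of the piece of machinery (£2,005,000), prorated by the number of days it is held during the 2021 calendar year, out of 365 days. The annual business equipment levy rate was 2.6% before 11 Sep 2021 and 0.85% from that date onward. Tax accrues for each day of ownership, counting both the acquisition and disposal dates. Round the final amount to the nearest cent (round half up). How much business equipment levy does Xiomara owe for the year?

£4,441.21

23 Aug – 10 Sep 2021: 19 days at 2.6% → £2,005,000 × 2.6% × 19/365 = £2,713.6164
11 Sep – 17 Oct 2021: 37 days at 0.85% → £2,005,000 × 0.85% × 37/365 = £1,727.5959
Total = £4,441.2123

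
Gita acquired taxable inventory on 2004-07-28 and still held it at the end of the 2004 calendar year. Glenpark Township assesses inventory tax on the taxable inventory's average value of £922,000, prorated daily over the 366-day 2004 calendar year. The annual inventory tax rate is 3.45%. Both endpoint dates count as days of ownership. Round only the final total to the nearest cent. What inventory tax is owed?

£13,644.84

Days held (2004-07-28 to 2004-12-31): 157 out of 366
Tax = £922,000 × 3.45% × 157/366 = £13,644.8443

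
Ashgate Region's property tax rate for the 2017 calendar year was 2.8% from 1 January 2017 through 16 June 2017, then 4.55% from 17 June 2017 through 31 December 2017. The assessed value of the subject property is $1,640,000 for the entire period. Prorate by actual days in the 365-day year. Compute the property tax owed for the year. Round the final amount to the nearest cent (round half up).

$61,488.77

1 January – 16 June 2017: 167 days at 2.8% → $1,640,000 × 2.8% × 167/365 = $21,009.9726
17 June – 31 December 2017: 198 days at 4.55% → $1,640,000 × 4.55% × 198/365 = $40,478.7945
Total = $61,488.7671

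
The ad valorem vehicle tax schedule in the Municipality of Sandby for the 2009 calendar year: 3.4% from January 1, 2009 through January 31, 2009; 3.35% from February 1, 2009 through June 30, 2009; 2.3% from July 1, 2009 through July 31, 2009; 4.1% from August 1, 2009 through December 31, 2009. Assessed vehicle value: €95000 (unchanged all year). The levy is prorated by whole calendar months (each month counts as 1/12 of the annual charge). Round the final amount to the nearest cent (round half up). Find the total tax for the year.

€3400.21

January 1 – January 31, 2009: 1 month at 3.4% → €95000 × 3.4% × 1/12 = €269.1667
February 1 – June 30, 2009: 5 months at 3.35% → €95000 × 3.35% × 5/12 = €1326.0417
July 1 – July 31, 2009: 1 month at 2.3% → €95000 × 2.3% × 1/12 = €182.0833
August 1 – December 31, 2009: 5 months at 4.1% → €95000 × 4.1% × 5/12 = €1622.9167
Total = €3400.2083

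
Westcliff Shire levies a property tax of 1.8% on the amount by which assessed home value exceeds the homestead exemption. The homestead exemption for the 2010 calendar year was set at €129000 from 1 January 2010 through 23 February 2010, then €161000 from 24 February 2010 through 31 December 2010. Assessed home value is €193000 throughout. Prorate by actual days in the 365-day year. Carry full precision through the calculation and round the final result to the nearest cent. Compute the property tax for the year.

1 January – 23 February 2010: 54 days, exemption €129000 → (€193000 − €129000) × 1.8% × 54/365 = €170.4329
24 February – 31 December 2010: 311 days, exemption €161000 → (€193000 − €161000) × 1.8% × 311/365 = €490.7836
Total = €661.2164

€661.22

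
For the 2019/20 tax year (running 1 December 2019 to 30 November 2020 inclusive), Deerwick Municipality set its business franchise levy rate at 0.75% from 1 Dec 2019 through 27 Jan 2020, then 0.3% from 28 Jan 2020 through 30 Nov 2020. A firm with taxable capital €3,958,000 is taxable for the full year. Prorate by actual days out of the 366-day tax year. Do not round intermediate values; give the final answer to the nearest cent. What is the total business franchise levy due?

€14,696.51

1 Dec 2019 – 27 Jan 2020: 58 days at 0.75% → €3,958,000 × 0.75% × 58/366 = €4,704.1803
28 Jan – 30 Nov 2020: 308 days at 0.3% → €3,958,000 × 0.3% × 308/366 = €9,992.3279
Total = €14,696.5082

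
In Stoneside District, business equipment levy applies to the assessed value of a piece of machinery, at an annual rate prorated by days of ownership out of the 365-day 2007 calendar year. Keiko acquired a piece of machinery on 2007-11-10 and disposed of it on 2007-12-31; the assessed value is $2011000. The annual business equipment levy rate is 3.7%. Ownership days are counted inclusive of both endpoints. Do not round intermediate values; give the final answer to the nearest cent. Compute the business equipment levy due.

Days held (2007-11-10 to 2007-12-31): 52 out of 365
Tax = $2011000 × 3.7% × 52/365 = $10600.4493

$10600.45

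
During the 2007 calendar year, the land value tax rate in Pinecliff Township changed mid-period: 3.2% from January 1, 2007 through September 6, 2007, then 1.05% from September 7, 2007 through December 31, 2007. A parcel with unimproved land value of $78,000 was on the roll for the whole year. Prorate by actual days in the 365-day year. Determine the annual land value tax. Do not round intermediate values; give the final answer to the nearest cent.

January 1 – September 6, 2007: 249 days at 3.2% → $78,000 × 3.2% × 249/365 = $1,702.7507
September 7 – December 31, 2007: 116 days at 1.05% → $78,000 × 1.05% × 116/365 = $260.2849
Total = $1,963.0356

$1,963.04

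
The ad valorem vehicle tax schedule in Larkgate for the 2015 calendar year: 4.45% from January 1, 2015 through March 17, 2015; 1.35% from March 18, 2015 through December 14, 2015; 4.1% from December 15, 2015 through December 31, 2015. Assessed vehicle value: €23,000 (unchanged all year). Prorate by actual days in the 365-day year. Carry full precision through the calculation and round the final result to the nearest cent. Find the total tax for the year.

€488.42

January 1 – March 17, 2015: 76 days at 4.45% → €23,000 × 4.45% × 76/365 = €213.1123
March 18 – December 14, 2015: 272 days at 1.35% → €23,000 × 1.35% × 272/365 = €231.3863
December 15 – December 31, 2015: 17 days at 4.1% → €23,000 × 4.1% × 17/365 = €43.9205
Total = €488.4192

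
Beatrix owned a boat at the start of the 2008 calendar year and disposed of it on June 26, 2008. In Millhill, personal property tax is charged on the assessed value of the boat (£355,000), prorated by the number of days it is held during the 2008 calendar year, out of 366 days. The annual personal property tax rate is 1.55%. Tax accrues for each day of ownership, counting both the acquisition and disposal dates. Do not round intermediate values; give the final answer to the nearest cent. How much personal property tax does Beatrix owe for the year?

£2,676.08

Days held (January 1 – June 26, 2008): 178 out of 366
Tax = £355,000 × 1.55% × 178/366 = £2,676.0792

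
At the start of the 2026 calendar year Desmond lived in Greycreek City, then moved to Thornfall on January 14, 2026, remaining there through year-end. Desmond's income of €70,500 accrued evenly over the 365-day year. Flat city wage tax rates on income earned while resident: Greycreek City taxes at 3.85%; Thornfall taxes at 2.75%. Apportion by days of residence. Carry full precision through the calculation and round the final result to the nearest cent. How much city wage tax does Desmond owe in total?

Greycreek City, January 1 – January 13, 2026: 13 days → €70,500 × 3.85% × 13/365 = €96.6719
Thornfall, January 14 – December 31, 2026: 352 days → €70,500 × 2.75% × 352/365 = €1,869.6986
Total = €1,966.3705

€1,966.37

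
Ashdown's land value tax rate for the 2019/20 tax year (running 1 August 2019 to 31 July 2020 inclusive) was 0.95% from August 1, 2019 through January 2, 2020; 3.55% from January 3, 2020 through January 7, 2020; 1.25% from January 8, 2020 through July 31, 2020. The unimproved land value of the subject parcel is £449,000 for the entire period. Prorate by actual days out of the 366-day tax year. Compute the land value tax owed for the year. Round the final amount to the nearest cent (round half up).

August 1, 2019 – January 2, 2020: 155 days at 0.95% → £449,000 × 0.95% × 155/366 = £1,806.4276
January 3 – January 7, 2020: 5 days at 3.55% → £449,000 × 3.55% × 5/366 = £217.7527
January 8 – July 31, 2020: 206 days at 1.25% → £449,000 × 1.25% × 206/366 = £3,158.9481
Total = £5,183.1284

£5,183.13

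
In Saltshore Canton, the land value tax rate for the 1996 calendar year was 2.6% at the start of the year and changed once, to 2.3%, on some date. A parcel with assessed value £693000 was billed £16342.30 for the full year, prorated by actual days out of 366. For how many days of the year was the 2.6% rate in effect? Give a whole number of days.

71 days

Let d = days at the first rate; then 366 − d days at the second rate.
£693000 × [2.6%·d + 2.3%·(366−d)] / 366 = £16342.30
Solving gives d = 71, so the new rate took effect on March 12, 1996.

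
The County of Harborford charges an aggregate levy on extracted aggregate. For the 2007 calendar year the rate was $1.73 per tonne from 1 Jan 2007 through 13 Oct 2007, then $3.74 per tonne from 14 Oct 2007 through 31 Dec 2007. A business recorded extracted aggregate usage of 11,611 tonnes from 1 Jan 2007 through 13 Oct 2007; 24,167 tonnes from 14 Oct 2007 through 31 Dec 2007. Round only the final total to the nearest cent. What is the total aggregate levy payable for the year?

1 Jan – 13 Oct 2007: 11,611 tonnes at $1.73/tonne → $20,087.03
14 Oct – 31 Dec 2007: 24,167 tonnes at $3.74/tonne → $90,384.58

$110,471.61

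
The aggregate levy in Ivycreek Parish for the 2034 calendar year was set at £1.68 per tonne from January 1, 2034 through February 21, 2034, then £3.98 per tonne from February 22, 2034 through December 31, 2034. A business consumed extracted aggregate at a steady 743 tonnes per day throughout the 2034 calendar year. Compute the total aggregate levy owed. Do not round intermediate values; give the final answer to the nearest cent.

£990,493.30

January 1 – February 21, 2034: 52 days × 743 tonnes/day = 38,636 tonnes at £1.68/tonne → £64,908.48
February 22 – December 31, 2034: 313 days × 743 tonnes/day = 232,559 tonnes at £3.98/tonne → £925,584.82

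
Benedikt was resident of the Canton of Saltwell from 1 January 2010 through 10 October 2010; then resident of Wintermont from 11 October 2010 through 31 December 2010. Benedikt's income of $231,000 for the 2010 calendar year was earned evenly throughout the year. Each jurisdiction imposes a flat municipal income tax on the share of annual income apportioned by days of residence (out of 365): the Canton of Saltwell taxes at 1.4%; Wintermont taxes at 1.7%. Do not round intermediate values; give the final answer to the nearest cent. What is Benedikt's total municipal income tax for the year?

$3,389.69

The Canton of Saltwell, 1 January – 10 October 2010: 283 days → $231,000 × 1.4% × 283/365 = $2,507.4575
Wintermont, 11 October – 31 December 2010: 82 days → $231,000 × 1.7% × 82/365 = $882.2301
Total = $3,389.6877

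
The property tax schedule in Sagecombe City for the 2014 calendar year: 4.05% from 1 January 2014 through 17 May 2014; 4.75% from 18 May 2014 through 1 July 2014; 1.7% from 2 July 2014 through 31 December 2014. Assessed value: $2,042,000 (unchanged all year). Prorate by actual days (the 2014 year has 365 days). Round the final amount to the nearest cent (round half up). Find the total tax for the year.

$60,404.04

1 January – 17 May 2014: 137 days at 4.05% → $2,042,000 × 4.05% × 137/365 = $31,041.1973
18 May – 1 July 2014: 45 days at 4.75% → $2,042,000 × 4.75% × 45/365 = $11,958.2877
2 July – 31 December 2014: 183 days at 1.7% → $2,042,000 × 1.7% × 183/365 = $17,404.5534
Total = $60,404.0384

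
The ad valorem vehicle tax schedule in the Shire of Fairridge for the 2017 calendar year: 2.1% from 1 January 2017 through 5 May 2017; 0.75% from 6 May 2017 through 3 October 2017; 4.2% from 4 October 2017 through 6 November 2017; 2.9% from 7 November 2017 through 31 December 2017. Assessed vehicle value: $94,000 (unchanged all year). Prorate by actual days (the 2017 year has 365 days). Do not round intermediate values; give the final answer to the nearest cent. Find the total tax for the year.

1 January – 5 May 2017: 125 days at 2.1% → $94,000 × 2.1% × 125/365 = $676.0274
6 May – 3 October 2017: 151 days at 0.75% → $94,000 × 0.75% × 151/365 = $291.6575
4 October – 6 November 2017: 34 days at 4.2% → $94,000 × 4.2% × 34/365 = $367.7589
7 November – 31 December 2017: 55 days at 2.9% → $94,000 × 2.9% × 55/365 = $410.7671
Total = $1,746.2110

$1,746.21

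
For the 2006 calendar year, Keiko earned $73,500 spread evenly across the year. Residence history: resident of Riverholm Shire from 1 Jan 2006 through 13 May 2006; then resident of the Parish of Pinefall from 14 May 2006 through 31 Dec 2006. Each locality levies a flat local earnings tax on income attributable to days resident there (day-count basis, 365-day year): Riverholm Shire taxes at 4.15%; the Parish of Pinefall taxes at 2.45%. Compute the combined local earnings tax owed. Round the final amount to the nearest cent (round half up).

$2,256.05

Riverholm Shire, 1 Jan – 13 May 2006: 133 days → $73,500 × 4.15% × 133/365 = $1,111.4610
The Parish of Pinefall, 14 May – 31 Dec 2006: 232 days → $73,500 × 2.45% × 232/365 = $1,144.5863
Total = $2,256.0473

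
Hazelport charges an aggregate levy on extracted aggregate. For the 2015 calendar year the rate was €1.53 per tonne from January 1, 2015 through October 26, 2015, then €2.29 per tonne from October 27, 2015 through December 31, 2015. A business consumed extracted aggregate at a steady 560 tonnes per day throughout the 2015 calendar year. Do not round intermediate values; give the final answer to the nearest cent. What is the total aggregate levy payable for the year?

€340,821.60

January 1 – October 26, 2015: 299 days × 560 tonnes/day = 167,440 tonnes at €1.53/tonne → €256,183.20
October 27 – December 31, 2015: 66 days × 560 tonnes/day = 36,960 tonnes at €2.29/tonne → €84,638.40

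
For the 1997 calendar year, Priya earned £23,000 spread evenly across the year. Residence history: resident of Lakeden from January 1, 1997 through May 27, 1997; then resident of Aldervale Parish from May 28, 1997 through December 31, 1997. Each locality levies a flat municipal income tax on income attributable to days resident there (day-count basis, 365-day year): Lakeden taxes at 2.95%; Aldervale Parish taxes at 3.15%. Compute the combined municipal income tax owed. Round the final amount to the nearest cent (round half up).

£705.97

Lakeden, January 1 – May 27, 1997: 147 days → £23,000 × 2.95% × 147/365 = £273.2589
Aldervale Parish, May 28 – December 31, 1997: 218 days → £23,000 × 3.15% × 218/365 = £432.7151
Total = £705.9740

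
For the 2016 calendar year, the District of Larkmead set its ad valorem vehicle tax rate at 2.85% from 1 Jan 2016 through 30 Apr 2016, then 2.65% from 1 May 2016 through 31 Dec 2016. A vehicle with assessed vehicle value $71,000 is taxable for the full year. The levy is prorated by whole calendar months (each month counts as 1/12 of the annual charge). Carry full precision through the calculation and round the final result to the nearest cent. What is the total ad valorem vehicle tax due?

1 Jan – 30 Apr 2016: 4 months at 2.85% → $71,000 × 2.85% × 4/12 = $674.5000
1 May – 31 Dec 2016: 8 months at 2.65% → $71,000 × 2.65% × 8/12 = $1,254.3333
Total = $1,928.8333

$1,928.83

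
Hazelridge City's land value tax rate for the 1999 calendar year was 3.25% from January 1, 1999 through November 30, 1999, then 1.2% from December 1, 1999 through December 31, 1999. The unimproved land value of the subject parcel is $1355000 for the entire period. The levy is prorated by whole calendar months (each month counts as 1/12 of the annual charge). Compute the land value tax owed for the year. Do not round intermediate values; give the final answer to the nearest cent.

$41722.71

January 1 – November 30, 1999: 11 months at 3.25% → $1355000 × 3.25% × 11/12 = $40367.7083
December 1 – December 31, 1999: 1 month at 1.2% → $1355000 × 1.2% × 1/12 = $1355.0000
Total = $41722.7083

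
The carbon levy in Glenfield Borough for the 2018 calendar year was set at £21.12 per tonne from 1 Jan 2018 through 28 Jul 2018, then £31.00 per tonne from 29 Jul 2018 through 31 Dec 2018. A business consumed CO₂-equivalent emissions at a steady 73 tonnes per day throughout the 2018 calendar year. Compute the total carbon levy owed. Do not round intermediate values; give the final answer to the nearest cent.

1 Jan – 28 Jul 2018: 209 days × 73 tonnes/day = 15,257 tonnes at £21.12/tonne → £322,227.84
29 Jul – 31 Dec 2018: 156 days × 73 tonnes/day = 11,388 tonnes at £31.00/tonne → £353,028.00

£675,255.84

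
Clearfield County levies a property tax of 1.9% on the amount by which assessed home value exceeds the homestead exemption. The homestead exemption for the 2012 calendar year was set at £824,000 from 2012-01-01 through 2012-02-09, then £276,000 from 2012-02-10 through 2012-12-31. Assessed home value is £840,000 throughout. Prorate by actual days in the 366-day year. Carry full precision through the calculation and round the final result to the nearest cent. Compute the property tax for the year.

£9,578.08

2012-01-01 to 2012-02-09: 40 days, exemption £824,000 → (£840,000 − £824,000) × 1.9% × 40/366 = £33.2240
2012-02-10 to 2012-12-31: 326 days, exemption £276,000 → (£840,000 − £276,000) × 1.9% × 326/366 = £9,544.8525
Total = £9,578.0765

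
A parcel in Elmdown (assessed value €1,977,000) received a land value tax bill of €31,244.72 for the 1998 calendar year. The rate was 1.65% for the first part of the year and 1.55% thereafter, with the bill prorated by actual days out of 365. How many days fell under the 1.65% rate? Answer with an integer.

Let d = days at the first rate; then 365 − d days at the second rate.
€1,977,000 × [1.65%·d + 1.55%·(365−d)] / 365 = €31,244.72
Solving gives d = 111, so the new rate took effect on 22 April 1998.

111 days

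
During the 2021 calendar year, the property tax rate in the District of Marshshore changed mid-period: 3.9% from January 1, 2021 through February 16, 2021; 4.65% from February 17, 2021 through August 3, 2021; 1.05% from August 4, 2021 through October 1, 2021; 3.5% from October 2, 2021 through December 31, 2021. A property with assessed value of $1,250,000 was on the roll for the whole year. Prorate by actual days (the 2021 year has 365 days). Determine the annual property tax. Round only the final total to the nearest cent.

January 1 – February 16, 2021: 47 days at 3.9% → $1,250,000 × 3.9% × 47/365 = $6,277.3973
February 17 – August 3, 2021: 168 days at 4.65% → $1,250,000 × 4.65% × 168/365 = $26,753.4247
August 4 – October 1, 2021: 59 days at 1.05% → $1,250,000 × 1.05% × 59/365 = $2,121.5753
October 2 – December 31, 2021: 91 days at 3.5% → $1,250,000 × 3.5% × 91/365 = $10,907.5342
Total = $46,059.9315

$46,059.93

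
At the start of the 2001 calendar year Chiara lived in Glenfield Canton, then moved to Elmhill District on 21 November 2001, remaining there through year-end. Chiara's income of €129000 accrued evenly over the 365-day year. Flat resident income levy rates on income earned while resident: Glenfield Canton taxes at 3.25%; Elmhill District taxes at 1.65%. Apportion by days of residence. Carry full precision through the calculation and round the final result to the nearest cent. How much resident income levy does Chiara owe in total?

Glenfield Canton, 1 January – 20 November 2001: 324 days → €129000 × 3.25% × 324/365 = €3721.5616
Elmhill District, 21 November – 31 December 2001: 41 days → €129000 × 1.65% × 41/365 = €239.0918
Total = €3960.6534

€3960.65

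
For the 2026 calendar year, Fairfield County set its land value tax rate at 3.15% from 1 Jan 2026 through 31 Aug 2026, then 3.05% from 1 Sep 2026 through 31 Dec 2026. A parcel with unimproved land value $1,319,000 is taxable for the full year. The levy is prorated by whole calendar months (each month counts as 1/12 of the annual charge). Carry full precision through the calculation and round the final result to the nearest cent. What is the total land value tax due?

$41,108.83

1 Jan – 31 Aug 2026: 8 months at 3.15% → $1,319,000 × 3.15% × 8/12 = $27,699.0000
1 Sep – 31 Dec 2026: 4 months at 3.05% → $1,319,000 × 3.05% × 4/12 = $13,409.8333
Total = $41,108.8333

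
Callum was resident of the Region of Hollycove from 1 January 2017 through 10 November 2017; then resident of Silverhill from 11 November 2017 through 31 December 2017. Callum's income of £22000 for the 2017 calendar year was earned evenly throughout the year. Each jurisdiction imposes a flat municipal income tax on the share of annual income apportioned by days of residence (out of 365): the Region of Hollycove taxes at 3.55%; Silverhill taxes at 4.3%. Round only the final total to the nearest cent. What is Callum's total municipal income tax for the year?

The Region of Hollycove, 1 January – 10 November 2017: 314 days → £22000 × 3.55% × 314/365 = £671.8740
Silverhill, 11 November – 31 December 2017: 51 days → £22000 × 4.3% × 51/365 = £132.1808
Total = £804.0548

£804.05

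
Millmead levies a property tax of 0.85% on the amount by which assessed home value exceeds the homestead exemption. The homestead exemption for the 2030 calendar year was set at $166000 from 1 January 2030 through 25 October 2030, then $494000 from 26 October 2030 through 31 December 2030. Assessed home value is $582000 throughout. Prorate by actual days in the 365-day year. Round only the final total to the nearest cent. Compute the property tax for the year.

1 January – 25 October 2030: 298 days, exemption $166000 → ($582000 − $166000) × 0.85% × 298/365 = $2886.9260
26 October – 31 December 2030: 67 days, exemption $494000 → ($582000 − $494000) × 0.85% × 67/365 = $137.3041
Total = $3024.2301

$3024.23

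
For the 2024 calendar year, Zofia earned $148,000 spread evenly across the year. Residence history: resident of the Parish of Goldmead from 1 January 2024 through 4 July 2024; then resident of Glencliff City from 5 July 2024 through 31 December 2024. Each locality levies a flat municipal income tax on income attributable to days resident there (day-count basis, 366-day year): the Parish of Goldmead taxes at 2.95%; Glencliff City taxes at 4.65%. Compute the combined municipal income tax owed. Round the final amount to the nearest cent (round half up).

The Parish of Goldmead, 1 January – 4 July 2024: 186 days → $148,000 × 2.95% × 186/366 = $2,218.7869
Glencliff City, 5 July – 31 December 2024: 180 days → $148,000 × 4.65% × 180/366 = $3,384.5902
Total = $5,603.3770

$5,603.38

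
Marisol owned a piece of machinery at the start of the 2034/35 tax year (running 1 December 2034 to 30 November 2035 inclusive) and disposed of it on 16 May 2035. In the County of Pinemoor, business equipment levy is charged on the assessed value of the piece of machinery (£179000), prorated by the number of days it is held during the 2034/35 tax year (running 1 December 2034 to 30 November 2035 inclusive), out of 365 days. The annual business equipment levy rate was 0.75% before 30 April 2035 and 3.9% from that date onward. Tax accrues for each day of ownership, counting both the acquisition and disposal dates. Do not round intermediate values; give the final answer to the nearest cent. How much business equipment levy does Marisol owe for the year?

£876.85

1 December 2034 – 29 April 2035: 150 days at 0.75% → £179000 × 0.75% × 150/365 = £551.7123
30 April – 16 May 2035: 17 days at 3.9% → £179000 × 3.9% × 17/365 = £325.1425
Total = £876.8548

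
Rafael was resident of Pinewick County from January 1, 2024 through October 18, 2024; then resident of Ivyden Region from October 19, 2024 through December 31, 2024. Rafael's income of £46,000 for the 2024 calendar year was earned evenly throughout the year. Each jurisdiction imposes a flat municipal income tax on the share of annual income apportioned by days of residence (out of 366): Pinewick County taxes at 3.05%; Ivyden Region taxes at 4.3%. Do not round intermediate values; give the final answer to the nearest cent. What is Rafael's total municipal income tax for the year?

Pinewick County, January 1 – October 18, 2024: 292 days → £46,000 × 3.05% × 292/366 = £1,119.3333
Ivyden Region, October 19 – December 31, 2024: 74 days → £46,000 × 4.3% × 74/366 = £399.9235
Total = £1,519.2568

£1,519.26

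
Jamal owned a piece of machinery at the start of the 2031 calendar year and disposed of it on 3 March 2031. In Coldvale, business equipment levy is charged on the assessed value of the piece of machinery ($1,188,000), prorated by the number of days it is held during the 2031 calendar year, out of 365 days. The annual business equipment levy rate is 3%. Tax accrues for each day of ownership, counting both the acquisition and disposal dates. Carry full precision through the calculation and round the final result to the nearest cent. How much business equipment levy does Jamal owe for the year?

Days held (1 January – 3 March 2031): 62 out of 365
Tax = $1,188,000 × 3% × 62/365 = $6,053.9178

$6,053.92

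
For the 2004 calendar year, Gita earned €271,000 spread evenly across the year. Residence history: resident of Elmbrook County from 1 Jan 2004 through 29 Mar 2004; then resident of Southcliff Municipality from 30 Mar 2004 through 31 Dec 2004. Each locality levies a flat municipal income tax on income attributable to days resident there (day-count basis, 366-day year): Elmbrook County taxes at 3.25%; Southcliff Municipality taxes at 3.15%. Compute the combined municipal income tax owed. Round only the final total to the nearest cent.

Elmbrook County, 1 Jan – 29 Mar 2004: 89 days → €271,000 × 3.25% × 89/366 = €2,141.7145
Southcliff Municipality, 30 Mar – 31 Dec 2004: 277 days → €271,000 × 3.15% × 277/366 = €6,460.6844
Total = €8,602.3989

€8,602.40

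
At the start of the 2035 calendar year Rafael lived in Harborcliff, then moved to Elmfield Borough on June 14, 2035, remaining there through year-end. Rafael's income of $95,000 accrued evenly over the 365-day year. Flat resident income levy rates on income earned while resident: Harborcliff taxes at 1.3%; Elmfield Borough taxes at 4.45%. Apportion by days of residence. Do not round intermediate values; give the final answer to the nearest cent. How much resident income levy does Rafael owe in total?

Harborcliff, January 1 – June 13, 2035: 164 days → $95,000 × 1.3% × 164/365 = $554.9041
Elmfield Borough, June 14 – December 31, 2035: 201 days → $95,000 × 4.45% × 201/365 = $2,328.0205
Total = $2,882.9247

$2,882.92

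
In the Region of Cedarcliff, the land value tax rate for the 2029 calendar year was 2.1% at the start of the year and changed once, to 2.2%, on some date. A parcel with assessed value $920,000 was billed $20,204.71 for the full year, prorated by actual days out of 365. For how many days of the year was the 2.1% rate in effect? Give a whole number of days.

14 days

Let d = days at the first rate; then 365 − d days at the second rate.
$920,000 × [2.1%·d + 2.2%·(365−d)] / 365 = $20,204.71
Solving gives d = 14, so the new rate took effect on 15 January 2029.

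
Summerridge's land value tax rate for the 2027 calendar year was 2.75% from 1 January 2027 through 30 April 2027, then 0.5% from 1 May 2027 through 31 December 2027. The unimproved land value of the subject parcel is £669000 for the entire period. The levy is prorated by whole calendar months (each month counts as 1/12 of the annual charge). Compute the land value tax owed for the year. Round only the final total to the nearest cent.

1 January – 30 April 2027: 4 months at 2.75% → £669000 × 2.75% × 4/12 = £6132.5000
1 May – 31 December 2027: 8 months at 0.5% → £669000 × 0.5% × 8/12 = £2230.0000
Total = £8362.5000

£8362.50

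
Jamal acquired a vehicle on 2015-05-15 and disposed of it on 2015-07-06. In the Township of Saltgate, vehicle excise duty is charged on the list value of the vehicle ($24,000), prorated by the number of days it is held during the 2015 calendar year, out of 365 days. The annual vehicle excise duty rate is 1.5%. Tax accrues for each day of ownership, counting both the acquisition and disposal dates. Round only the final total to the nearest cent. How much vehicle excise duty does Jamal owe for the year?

Days held (2015-05-15 to 2015-07-06): 53 out of 365
Tax = $24,000 × 1.5% × 53/365 = $52.2740

$52.27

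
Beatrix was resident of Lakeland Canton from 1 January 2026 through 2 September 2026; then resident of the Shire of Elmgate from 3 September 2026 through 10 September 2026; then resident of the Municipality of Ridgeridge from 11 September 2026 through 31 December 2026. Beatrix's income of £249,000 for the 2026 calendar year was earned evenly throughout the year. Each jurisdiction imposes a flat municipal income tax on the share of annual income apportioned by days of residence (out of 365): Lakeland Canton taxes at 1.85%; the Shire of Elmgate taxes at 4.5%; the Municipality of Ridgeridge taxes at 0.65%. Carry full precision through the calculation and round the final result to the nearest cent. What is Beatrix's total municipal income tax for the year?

Lakeland Canton, 1 January – 2 September 2026: 245 days → £249,000 × 1.85% × 245/365 = £3,092.0342
The Shire of Elmgate, 3 September – 10 September 2026: 8 days → £249,000 × 4.5% × 8/365 = £245.5890
The Municipality of Ridgeridge, 11 September – 31 December 2026: 112 days → £249,000 × 0.65% × 112/365 = £496.6356
Total = £3,834.2589

£3,834.26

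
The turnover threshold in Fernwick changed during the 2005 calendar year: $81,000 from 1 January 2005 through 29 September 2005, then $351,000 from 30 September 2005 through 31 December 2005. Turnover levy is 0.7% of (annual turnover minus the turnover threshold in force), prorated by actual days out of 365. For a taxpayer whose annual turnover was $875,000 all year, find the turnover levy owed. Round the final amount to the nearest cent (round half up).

$5,076.44

1 January – 29 September 2005: 272 days, exemption $81,000 → ($875,000 − $81,000) × 0.7% × 272/365 = $4,141.8521
30 September – 31 December 2005: 93 days, exemption $351,000 → ($875,000 − $351,000) × 0.7% × 93/365 = $934.5863
Total = $5,076.4384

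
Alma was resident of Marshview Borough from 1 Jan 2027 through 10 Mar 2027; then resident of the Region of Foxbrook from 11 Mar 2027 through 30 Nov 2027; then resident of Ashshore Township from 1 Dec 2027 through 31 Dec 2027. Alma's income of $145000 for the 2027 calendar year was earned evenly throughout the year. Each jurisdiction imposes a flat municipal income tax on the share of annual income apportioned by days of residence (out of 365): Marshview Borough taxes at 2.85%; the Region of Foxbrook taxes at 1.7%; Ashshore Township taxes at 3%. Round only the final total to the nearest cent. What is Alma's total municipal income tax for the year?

Marshview Borough, 1 Jan – 10 Mar 2027: 69 days → $145000 × 2.85% × 69/365 = $781.2123
The Region of Foxbrook, 11 Mar – 30 Nov 2027: 265 days → $145000 × 1.7% × 265/365 = $1789.6575
Ashshore Township, 1 Dec – 31 Dec 2027: 31 days → $145000 × 3% × 31/365 = $369.4521
Total = $2940.3219

$2940.32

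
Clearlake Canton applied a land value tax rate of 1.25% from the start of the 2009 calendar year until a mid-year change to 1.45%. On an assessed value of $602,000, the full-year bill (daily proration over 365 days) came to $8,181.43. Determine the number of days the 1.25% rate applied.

Let d = days at the first rate; then 365 − d days at the second rate.
$602,000 × [1.25%·d + 1.45%·(365−d)] / 365 = $8,181.43
Solving gives d = 166, so the new rate took effect on 16 Jun 2009.

166 days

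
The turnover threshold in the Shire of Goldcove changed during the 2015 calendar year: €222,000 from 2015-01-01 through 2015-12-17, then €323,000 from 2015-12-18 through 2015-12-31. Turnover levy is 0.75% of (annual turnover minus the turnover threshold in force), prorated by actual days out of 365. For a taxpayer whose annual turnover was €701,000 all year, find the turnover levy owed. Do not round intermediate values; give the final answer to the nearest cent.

2015-01-01 to 2015-12-17: 351 days, exemption €222,000 → (€701,000 − €222,000) × 0.75% × 351/365 = €3,454.7055
2015-12-18 to 2015-12-31: 14 days, exemption €323,000 → (€701,000 − €323,000) × 0.75% × 14/365 = €108.7397
Total = €3,563.4452

€3,563.45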